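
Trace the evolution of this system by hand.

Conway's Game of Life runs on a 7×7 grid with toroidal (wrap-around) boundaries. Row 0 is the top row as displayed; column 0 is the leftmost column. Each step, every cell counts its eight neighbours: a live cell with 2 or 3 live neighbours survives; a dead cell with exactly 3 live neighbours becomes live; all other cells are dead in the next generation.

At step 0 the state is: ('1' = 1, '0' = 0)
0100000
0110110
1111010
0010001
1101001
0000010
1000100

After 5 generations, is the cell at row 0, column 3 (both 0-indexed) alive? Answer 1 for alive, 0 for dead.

1

t=0: 0100000
0110110
1111010
0010001
1101001
0000010
1000100
t=1: 1111110
0000111
1000010
0000110
1110011
0100110
0000000
t=2: 1111000
0010000
0000000
0000100
1111000
0110110
1000001
t=3: 1011001
0011000
0000000
0111000
1000010
0000110
0000111
t=4: 1110001
0111000
0100000
0110000
0111011
0000000
1000000
t=5: 0001001
0001000
1001000
0001000
1101000
1110001
1000001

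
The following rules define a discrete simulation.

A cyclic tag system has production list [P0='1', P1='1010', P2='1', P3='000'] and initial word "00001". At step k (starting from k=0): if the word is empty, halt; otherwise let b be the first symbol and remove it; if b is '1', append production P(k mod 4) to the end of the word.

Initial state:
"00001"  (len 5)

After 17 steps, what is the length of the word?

k=0  "00001"  (len 5)
k=1  "0001"  (len 4)
k=2  "001"  (len 3)
k=3  "01"  (len 2)
k=4  "1"  (len 1)
k=5  "1"  (len 1)
k=6  "1010"  (len 4)
k=7  "0101"  (len 4)
k=8  "101"  (len 3)
k=9  "011"  (len 3)
k=10  "11"  (len 2)
k=11  "11"  (len 2)
k=12  "1000"  (len 4)
k=13  "0001"  (len 4)
k=14  "001"  (len 3)
k=15  "01"  (len 2)
k=16  "1"  (len 1)
k=17  "1"  (len 1)

1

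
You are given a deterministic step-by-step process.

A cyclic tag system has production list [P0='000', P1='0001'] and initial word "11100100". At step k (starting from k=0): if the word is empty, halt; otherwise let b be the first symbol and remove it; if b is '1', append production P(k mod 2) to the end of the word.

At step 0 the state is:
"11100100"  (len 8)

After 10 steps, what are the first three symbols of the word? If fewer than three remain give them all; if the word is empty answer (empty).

k=0  "11100100"  (len 8)
k=1  "1100100000"  (len 10)
k=2  "1001000000001"  (len 13)
k=3  "001000000001000"  (len 15)
k=4  "01000000001000"  (len 14)
k=5  "1000000001000"  (len 13)
k=6  "0000000010000001"  (len 16)
k=7  "000000010000001"  (len 15)
k=8  "00000010000001"  (len 14)
k=9  "0000010000001"  (len 13)
k=10  "000010000001"  (len 12)

000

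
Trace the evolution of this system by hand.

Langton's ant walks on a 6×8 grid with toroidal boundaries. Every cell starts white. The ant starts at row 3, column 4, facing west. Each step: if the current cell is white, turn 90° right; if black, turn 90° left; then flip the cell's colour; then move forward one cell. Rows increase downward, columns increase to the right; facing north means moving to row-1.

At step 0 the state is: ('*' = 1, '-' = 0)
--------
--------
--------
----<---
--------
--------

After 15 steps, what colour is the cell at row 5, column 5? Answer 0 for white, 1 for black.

1

t=0: --------
--------
--------
----<---
--------
--------
t=1: --------
--------
----^---
----*---
--------
--------
t=2: --------
--------
----*>--
----*---
--------
--------
t=3: --------
--------
----**--
----*v--
--------
--------
t=4: --------
--------
----**--
----<*--
--------
--------
t=5: --------
--------
----**--
-----*--
----v---
--------
t=6: --------
--------
----**--
-----*--
---<*---
--------
t=7: --------
--------
----**--
---^-*--
---**---
--------
t=8: --------
--------
----**--
---*>*--
---**---
--------
t=9: --------
--------
----**--
---***--
---*v---
--------
t=10: --------
--------
----**--
---***--
---*->--
--------
t=11: --------
--------
----**--
---***--
---*-*--
-----v--
t=12: --------
--------
----**--
---***--
---*-*--
----<*--
t=13: --------
--------
----**--
---***--
---*^*--
----**--
t=14: --------
--------
----**--
---***--
---**>--
----**--
t=15: --------
--------
----**--
---**^--
---**---
----**--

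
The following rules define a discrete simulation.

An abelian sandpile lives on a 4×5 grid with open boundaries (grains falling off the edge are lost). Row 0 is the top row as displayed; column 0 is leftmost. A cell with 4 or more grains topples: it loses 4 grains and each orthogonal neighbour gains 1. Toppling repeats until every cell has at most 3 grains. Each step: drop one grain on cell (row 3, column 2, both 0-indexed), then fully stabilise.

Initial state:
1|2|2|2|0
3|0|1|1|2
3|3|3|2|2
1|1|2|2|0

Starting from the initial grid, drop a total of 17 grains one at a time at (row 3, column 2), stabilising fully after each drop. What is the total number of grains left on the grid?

[0] 1|2|2|2|0
3|0|1|1|2
3|3|3|2|2
1|1|2|2|0
[1] 1|2|2|2|0
3|0|1|1|2
3|3|3|2|2
1|1|3|2|0
[2] 2|2|2|2|0
0|2|2|1|2
1|1|1|3|2
2|3|1|3|0
[3] 2|2|2|2|0
0|2|2|1|2
1|1|1|3|2
2|3|2|3|0
[4] 2|2|2|2|0
0|2|2|1|2
1|1|1|3|2
2|3|3|3|0
[5] 2|2|2|2|0
0|2|2|2|2
1|2|3|0|3
3|0|2|1|1
[6] 2|2|2|2|0
0|2|2|2|2
1|2|3|0|3
3|0|3|1|1
[7] 2|2|2|2|0
0|2|3|2|2
1|3|0|1|3
3|1|1|2|1
[8] 2|2|2|2|0
0|2|3|2|2
1|3|0|1|3
3|1|2|2|1
[9] 2|2|2|2|0
0|2|3|2|2
1|3|0|1|3
3|1|3|2|1
[10] 2|2|2|2|0
0|2|3|2|2
1|3|1|1|3
3|2|0|3|1
[11] 2|2|2|2|0
0|2|3|2|2
1|3|1|1|3
3|2|1|3|1
[12] 2|2|2|2|0
0|2|3|2|2
1|3|1|1|3
3|2|2|3|1
[13] 2|2|2|2|0
0|2|3|2|2
1|3|1|1|3
3|2|3|3|1
[14] 2|2|2|2|0
0|2|3|2|2
1|3|2|2|3
3|3|1|0|2
[15] 2|2|2|2|0
0|2|3|2|2
1|3|2|2|3
3|3|2|0|2
[16] 2|2|2|2|0
0|2|3|2|2
1|3|2|2|3
3|3|3|0|2
[17] 2|3|3|2|0
1|0|1|3|2
3|2|1|3|3
0|2|2|1|2

36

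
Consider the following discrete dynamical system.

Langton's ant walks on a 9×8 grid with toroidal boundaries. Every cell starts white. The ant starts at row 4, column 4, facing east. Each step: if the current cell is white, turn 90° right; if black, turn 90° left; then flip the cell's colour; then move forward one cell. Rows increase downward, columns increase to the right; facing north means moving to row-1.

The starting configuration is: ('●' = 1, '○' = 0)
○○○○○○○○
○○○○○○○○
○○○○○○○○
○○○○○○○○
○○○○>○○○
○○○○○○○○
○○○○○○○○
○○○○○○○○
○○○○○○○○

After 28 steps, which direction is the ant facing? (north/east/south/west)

east

0) ○○○○○○○○
○○○○○○○○
○○○○○○○○
○○○○○○○○
○○○○>○○○
○○○○○○○○
○○○○○○○○
○○○○○○○○
○○○○○○○○
1) ○○○○○○○○
○○○○○○○○
○○○○○○○○
○○○○○○○○
○○○○●○○○
○○○○v○○○
○○○○○○○○
○○○○○○○○
○○○○○○○○
2) ○○○○○○○○
○○○○○○○○
○○○○○○○○
○○○○○○○○
○○○○●○○○
○○○<●○○○
○○○○○○○○
○○○○○○○○
○○○○○○○○
3) ○○○○○○○○
○○○○○○○○
○○○○○○○○
○○○○○○○○
○○○^●○○○
○○○●●○○○
○○○○○○○○
○○○○○○○○
○○○○○○○○
4) ○○○○○○○○
○○○○○○○○
○○○○○○○○
○○○○○○○○
○○○●>○○○
○○○●●○○○
○○○○○○○○
○○○○○○○○
○○○○○○○○
5) ○○○○○○○○
○○○○○○○○
○○○○○○○○
○○○○^○○○
○○○●○○○○
○○○●●○○○
○○○○○○○○
○○○○○○○○
○○○○○○○○
6) ○○○○○○○○
○○○○○○○○
○○○○○○○○
○○○○●>○○
○○○●○○○○
○○○●●○○○
○○○○○○○○
○○○○○○○○
○○○○○○○○
7) ○○○○○○○○
○○○○○○○○
○○○○○○○○
○○○○●●○○
○○○●○v○○
○○○●●○○○
○○○○○○○○
○○○○○○○○
○○○○○○○○
8) ○○○○○○○○
○○○○○○○○
○○○○○○○○
○○○○●●○○
○○○●<●○○
○○○●●○○○
○○○○○○○○
○○○○○○○○
○○○○○○○○
9) ○○○○○○○○
○○○○○○○○
○○○○○○○○
○○○○^●○○
○○○●●●○○
○○○●●○○○
○○○○○○○○
○○○○○○○○
○○○○○○○○
10) ○○○○○○○○
○○○○○○○○
○○○○○○○○
○○○<○●○○
○○○●●●○○
○○○●●○○○
○○○○○○○○
○○○○○○○○
○○○○○○○○
11) ○○○○○○○○
○○○○○○○○
○○○^○○○○
○○○●○●○○
○○○●●●○○
○○○●●○○○
○○○○○○○○
○○○○○○○○
○○○○○○○○
12) ○○○○○○○○
○○○○○○○○
○○○●>○○○
○○○●○●○○
○○○●●●○○
○○○●●○○○
○○○○○○○○
○○○○○○○○
○○○○○○○○
13) ○○○○○○○○
○○○○○○○○
○○○●●○○○
○○○●v●○○
○○○●●●○○
○○○●●○○○
○○○○○○○○
○○○○○○○○
○○○○○○○○
14) ○○○○○○○○
○○○○○○○○
○○○●●○○○
○○○<●●○○
○○○●●●○○
○○○●●○○○
○○○○○○○○
○○○○○○○○
○○○○○○○○
15) ○○○○○○○○
○○○○○○○○
○○○●●○○○
○○○○●●○○
○○○v●●○○
○○○●●○○○
○○○○○○○○
○○○○○○○○
○○○○○○○○
16) ○○○○○○○○
○○○○○○○○
○○○●●○○○
○○○○●●○○
○○○○>●○○
○○○●●○○○
○○○○○○○○
○○○○○○○○
○○○○○○○○
17) ○○○○○○○○
○○○○○○○○
○○○●●○○○
○○○○^●○○
○○○○○●○○
○○○●●○○○
○○○○○○○○
○○○○○○○○
○○○○○○○○
18) ○○○○○○○○
○○○○○○○○
○○○●●○○○
○○○<○●○○
○○○○○●○○
○○○●●○○○
○○○○○○○○
○○○○○○○○
○○○○○○○○
19) ○○○○○○○○
○○○○○○○○
○○○^●○○○
○○○●○●○○
○○○○○●○○
○○○●●○○○
○○○○○○○○
○○○○○○○○
○○○○○○○○
20) ○○○○○○○○
○○○○○○○○
○○<○●○○○
○○○●○●○○
○○○○○●○○
○○○●●○○○
○○○○○○○○
○○○○○○○○
○○○○○○○○
21) ○○○○○○○○
○○^○○○○○
○○●○●○○○
○○○●○●○○
○○○○○●○○
○○○●●○○○
○○○○○○○○
○○○○○○○○
○○○○○○○○
22) ○○○○○○○○
○○●>○○○○
○○●○●○○○
○○○●○●○○
○○○○○●○○
○○○●●○○○
○○○○○○○○
○○○○○○○○
○○○○○○○○
23) ○○○○○○○○
○○●●○○○○
○○●v●○○○
○○○●○●○○
○○○○○●○○
○○○●●○○○
○○○○○○○○
○○○○○○○○
○○○○○○○○
24) ○○○○○○○○
○○●●○○○○
○○<●●○○○
○○○●○●○○
○○○○○●○○
○○○●●○○○
○○○○○○○○
○○○○○○○○
○○○○○○○○
25) ○○○○○○○○
○○●●○○○○
○○○●●○○○
○○v●○●○○
○○○○○●○○
○○○●●○○○
○○○○○○○○
○○○○○○○○
○○○○○○○○
26) ○○○○○○○○
○○●●○○○○
○○○●●○○○
○<●●○●○○
○○○○○●○○
○○○●●○○○
○○○○○○○○
○○○○○○○○
○○○○○○○○
27) ○○○○○○○○
○○●●○○○○
○^○●●○○○
○●●●○●○○
○○○○○●○○
○○○●●○○○
○○○○○○○○
○○○○○○○○
○○○○○○○○
28) ○○○○○○○○
○○●●○○○○
○●>●●○○○
○●●●○●○○
○○○○○●○○
○○○●●○○○
○○○○○○○○
○○○○○○○○
○○○○○○○○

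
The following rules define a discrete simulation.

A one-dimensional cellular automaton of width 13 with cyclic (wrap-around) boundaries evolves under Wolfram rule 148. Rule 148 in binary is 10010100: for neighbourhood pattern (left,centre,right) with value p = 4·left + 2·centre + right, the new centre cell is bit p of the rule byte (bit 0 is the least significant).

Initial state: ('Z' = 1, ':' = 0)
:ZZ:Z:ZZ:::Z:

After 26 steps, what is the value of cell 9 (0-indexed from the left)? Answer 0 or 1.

0

step 0: :ZZ:Z:ZZ:::Z:
step 1: ::::Z:::Z::ZZ
step 2: Z:::ZZ::ZZ:::
step 3: ZZ::::Z:::Z::
step 4: ::Z:::ZZ::ZZ:
step 5: ::ZZ::::Z:::Z
step 6: Z:::Z:::ZZ::Z
step 7: :Z::ZZ::::Z::
step 8: :ZZ:::Z:::ZZ:
step 9: :::Z::ZZ::::Z
step 10: Z::ZZ:::Z:::Z
step 11: :Z:::Z::ZZ:::
step 12: :ZZ::ZZ:::Z::
step 13: :::Z:::Z::ZZ:
step 14: :::ZZ::ZZ:::Z
step 15: Z::::Z:::Z::Z
step 16: :Z:::ZZ::ZZ::
step 17: :ZZ::::Z:::Z:
step 18: :::Z:::ZZ::ZZ
step 19: Z::ZZ::::Z:::
step 20: ZZ:::Z:::ZZ::
step 21: ::Z::ZZ::::Z:
step 22: ::ZZ:::Z:::ZZ
step 23: Z:::Z::ZZ::::
step 24: ZZ::ZZ:::Z:::
step 25: ::Z:::Z::ZZ::
step 26: ::ZZ::ZZ:::Z:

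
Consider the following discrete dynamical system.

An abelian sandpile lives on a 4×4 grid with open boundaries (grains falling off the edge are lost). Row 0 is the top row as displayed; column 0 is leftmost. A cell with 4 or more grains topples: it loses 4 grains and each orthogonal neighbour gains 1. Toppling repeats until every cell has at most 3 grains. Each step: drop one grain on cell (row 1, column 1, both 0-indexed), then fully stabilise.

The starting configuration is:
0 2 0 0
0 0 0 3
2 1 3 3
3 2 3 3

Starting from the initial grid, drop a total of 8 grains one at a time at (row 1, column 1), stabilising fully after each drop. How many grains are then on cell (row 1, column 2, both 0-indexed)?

[0] 0 2 0 0
0 0 0 3
2 1 3 3
3 2 3 3
[1] 0 2 0 0
0 1 0 3
2 1 3 3
3 2 3 3
[2] 0 2 0 0
0 2 0 3
2 1 3 3
3 2 3 3
[3] 0 2 0 0
0 3 0 3
2 1 3 3
3 2 3 3
[4] 0 3 0 0
1 0 1 3
2 2 3 3
3 2 3 3
[5] 0 3 0 0
1 1 1 3
2 2 3 3
3 2 3 3
[6] 0 3 0 0
1 2 1 3
2 2 3 3
3 2 3 3
[7] 0 3 0 0
1 3 1 3
2 2 3 3
3 2 3 3
[8] 1 0 1 0
2 1 2 3
2 3 3 3
3 2 3 3

2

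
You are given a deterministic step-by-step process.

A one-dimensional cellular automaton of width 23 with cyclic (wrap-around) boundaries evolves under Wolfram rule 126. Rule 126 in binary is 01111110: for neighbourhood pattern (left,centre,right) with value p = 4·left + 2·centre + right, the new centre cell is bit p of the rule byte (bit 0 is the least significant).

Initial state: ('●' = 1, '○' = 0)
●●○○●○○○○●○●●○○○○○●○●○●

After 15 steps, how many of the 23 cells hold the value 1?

16

[0] ●●○○●○○○○●○●●○○○○○●○●○●
[1] ○●●●●●○○●●●●●●○○○●●●●●●
[2] ●●○○○●●●●○○○○●●○●●○○○○●
[3] ○●●○●●○○●●○○●●●●●●●○○●●
[4] ●●●●●●●●●●●●●○○○○○●●●●●
[5] ○○○○○○○○○○○○●●○○○●●○○○○
[6] ○○○○○○○○○○○●●●●○●●●●○○○
[7] ○○○○○○○○○○●●○○●●●○○●●○○
[8] ○○○○○○○○○●●●●●●○●●●●●●○
[9] ○○○○○○○○●●○○○○●●●○○○○●●
[10] ●○○○○○○●●●●○○●●○●●○○●●●
[11] ●●○○○○●●○○●●●●●●●●●●●○○
[12] ●●●○○●●●●●●○○○○○○○○○●●●
[13] ○○●●●●○○○○●●○○○○○○○●●○○
[14] ○●●○○●●○○●●●●○○○○○●●●●○
[15] ●●●●●●●●●●○○●●○○○●●○○●●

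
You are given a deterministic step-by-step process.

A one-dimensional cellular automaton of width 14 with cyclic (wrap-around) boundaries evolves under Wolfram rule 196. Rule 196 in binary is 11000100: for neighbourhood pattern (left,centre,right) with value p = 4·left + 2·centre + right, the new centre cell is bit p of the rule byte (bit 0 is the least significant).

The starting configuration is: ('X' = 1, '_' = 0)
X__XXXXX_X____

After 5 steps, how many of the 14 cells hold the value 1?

0) X__XXXXX_X____
1) X___XXXX_X____
2) X____XXX_X____
3) X_____XX_X____
4) X______X_X____
5) X______X_X____

3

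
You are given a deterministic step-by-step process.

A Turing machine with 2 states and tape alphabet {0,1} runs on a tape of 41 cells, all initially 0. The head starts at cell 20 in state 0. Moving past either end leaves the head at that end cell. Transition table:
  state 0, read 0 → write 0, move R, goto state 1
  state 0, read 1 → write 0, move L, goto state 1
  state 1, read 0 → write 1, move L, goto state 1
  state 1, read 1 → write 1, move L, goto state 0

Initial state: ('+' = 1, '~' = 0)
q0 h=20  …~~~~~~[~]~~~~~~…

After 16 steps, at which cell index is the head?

k=0  q0 h=20  …~~~~~~[~]~~~~~~…
k=1  q1 h=21  …~~~~~~[~]~~~~~~…
k=2  q1 h=20  …~~~~~~[~]+~~~~~…
k=3  q1 h=19  …~~~~~~[~]++~~~~…
k=4  q1 h=18  …~~~~~~[~]+++~~~…
k=5  q1 h=17  …~~~~~~[~]++++~~…
k=6  q1 h=16  …~~~~~~[~]+++++~…
k=7  q1 h=15  …~~~~~~[~]++++++…
k=8  q1 h=14  …~~~~~~[~]++++++…
k=9  q1 h=13  …~~~~~~[~]++++++…
k=10  q1 h=12  …~~~~~~[~]++++++…
k=11  q1 h=11  …~~~~~~[~]++++++…
k=12  q1 h=10  …~~~~~~[~]++++++…
k=13  q1 h= 9  …~~~~~~[~]++++++…
k=14  q1 h= 8  …~~~~~~[~]++++++…
k=15  q1 h= 7  …~~~~~~[~]++++++…
k=16  q1 h= 6  |~~~~~~[~]++++++…

6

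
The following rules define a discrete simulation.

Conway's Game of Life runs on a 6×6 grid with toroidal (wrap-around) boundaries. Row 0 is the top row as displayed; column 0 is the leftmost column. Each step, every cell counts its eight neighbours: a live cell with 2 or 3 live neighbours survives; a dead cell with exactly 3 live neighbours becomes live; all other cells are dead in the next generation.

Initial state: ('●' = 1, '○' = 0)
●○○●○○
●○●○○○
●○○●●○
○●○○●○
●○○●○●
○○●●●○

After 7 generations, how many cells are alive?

gen 0: ●○○●○○
●○●○○○
●○○●●○
○●○○●○
●○○●○●
○○●●●○
gen 1: ○○○○●●
●○●○●○
●○●●●○
○●●○○○
●●○○○●
●●●○○○
gen 2: ○○●○●○
●○●○○○
●○○○●○
○○○○●○
○○○○○●
○○●○●○
gen 3: ○○●○○●
○○○○○○
○●○●○○
○○○○●○
○○○●●●
○○○○●●
gen 4: ○○○○●●
○○●○○○
○○○○○○
○○●○○●
○○○●○○
●○○○○○
gen 5: ○○○○○●
○○○○○○
○○○○○○
○○○○○○
○○○○○○
○○○○●●
gen 6: ○○○○●●
○○○○○○
○○○○○○
○○○○○○
○○○○○○
○○○○●●
gen 7: ○○○○●●
○○○○○○
○○○○○○
○○○○○○
○○○○○○
○○○○●●

4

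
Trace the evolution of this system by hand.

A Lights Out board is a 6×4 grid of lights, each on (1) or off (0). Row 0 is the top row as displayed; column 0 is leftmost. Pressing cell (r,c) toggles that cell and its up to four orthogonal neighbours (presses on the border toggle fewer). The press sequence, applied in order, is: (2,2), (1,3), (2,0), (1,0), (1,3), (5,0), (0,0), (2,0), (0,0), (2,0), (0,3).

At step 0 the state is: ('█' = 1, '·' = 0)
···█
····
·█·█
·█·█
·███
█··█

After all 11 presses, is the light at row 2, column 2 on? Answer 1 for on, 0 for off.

0) ···█
····
·█·█
·█·█
·███
█··█
1) ···█
··█·
··█·
·███
·███
█··█
2) ····
···█
··██
·███
·███
█··█
3) ····
█··█
████
████
·███
█··█
4) █···
·█·█
·███
████
·███
█··█
5) █··█
·██·
·██·
████
·███
█··█
6) █··█
·██·
·██·
████
████
·█·█
7) ·█·█
███·
·██·
████
████
·█·█
8) ·█·█
·██·
█·█·
·███
████
·█·█
9) █··█
███·
█·█·
·███
████
·█·█
10) █··█
·██·
·██·
████
████
·█·█
11) █·█·
·███
·██·
████
████
·█·█

1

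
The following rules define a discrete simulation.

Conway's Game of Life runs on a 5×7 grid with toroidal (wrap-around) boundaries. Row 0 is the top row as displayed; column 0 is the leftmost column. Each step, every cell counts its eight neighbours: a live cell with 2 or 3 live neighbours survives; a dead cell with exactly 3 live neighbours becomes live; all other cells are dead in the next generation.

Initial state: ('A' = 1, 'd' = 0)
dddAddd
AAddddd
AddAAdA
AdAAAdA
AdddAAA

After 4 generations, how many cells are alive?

20

gen 0: dddAddd
AAddddd
AddAAdA
AdAAAdA
AdddAAA
gen 1: dAddAAd
AAAAAdA
ddddAdd
ddAdddd
AAAdddd
gen 2: ddddAAd
AAAdddA
AdddAAd
ddAAddd
AdAAddd
gen 3: ddddAAd
AAdAddd
AdddAAd
ddAdddA
dAAdddd
gen 4: AddAAdd
AAdAddd
AdAAAAd
AdAAdAA
dAAAdAd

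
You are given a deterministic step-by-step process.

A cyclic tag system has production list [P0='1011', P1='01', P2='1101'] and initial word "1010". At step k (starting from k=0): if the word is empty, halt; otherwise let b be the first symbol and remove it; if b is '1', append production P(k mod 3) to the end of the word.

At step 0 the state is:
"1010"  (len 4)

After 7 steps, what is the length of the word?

11

0) "1010"  (len 4)
1) "0101011"  (len 7)
2) "101011"  (len 6)
3) "010111101"  (len 9)
4) "10111101"  (len 8)
5) "011110101"  (len 9)
6) "11110101"  (len 8)
7) "11101011011"  (len 11)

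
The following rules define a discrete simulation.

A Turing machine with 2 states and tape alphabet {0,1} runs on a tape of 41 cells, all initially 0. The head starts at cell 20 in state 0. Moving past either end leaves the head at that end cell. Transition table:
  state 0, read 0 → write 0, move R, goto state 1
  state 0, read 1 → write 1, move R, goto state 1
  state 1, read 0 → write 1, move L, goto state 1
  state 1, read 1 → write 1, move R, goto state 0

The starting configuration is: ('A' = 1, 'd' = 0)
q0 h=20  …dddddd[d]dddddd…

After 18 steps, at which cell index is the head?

4

0) q0 h=20  …dddddd[d]dddddd…
1) q1 h=21  …dddddd[d]dddddd…
2) q1 h=20  …dddddd[d]Addddd…
3) q1 h=19  …dddddd[d]AAdddd…
4) q1 h=18  …dddddd[d]AAAddd…
5) q1 h=17  …dddddd[d]AAAAdd…
6) q1 h=16  …dddddd[d]AAAAAd…
7) q1 h=15  …dddddd[d]AAAAAA…
8) q1 h=14  …dddddd[d]AAAAAA…
9) q1 h=13  …dddddd[d]AAAAAA…
10) q1 h=12  …dddddd[d]AAAAAA…
11) q1 h=11  …dddddd[d]AAAAAA…
12) q1 h=10  …dddddd[d]AAAAAA…
13) q1 h= 9  …dddddd[d]AAAAAA…
14) q1 h= 8  …dddddd[d]AAAAAA…
15) q1 h= 7  …dddddd[d]AAAAAA…
16) q1 h= 6  |dddddd[d]AAAAAA…
17) q1 h= 5  |ddddd[d]AAAAAA…
18) q1 h= 4  |dddd[d]AAAAAA…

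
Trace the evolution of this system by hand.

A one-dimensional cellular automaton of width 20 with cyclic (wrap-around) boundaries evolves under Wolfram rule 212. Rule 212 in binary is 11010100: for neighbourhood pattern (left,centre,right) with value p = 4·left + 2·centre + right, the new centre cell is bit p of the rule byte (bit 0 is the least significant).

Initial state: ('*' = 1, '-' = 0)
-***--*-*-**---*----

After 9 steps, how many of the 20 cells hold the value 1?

10

0) -***--*-*-**---*----
1) --***-*-*--**--**---
2) ---**-*-**--**--**--
3) ----*-*--**--**--**-
4) ----*-**--**--**--**
5) *---*--**--**--**--*
6) **--**--**--**--**--
7) -**--**--**--**--**-
8) --**--**--**--**--**
9) *--**--**--**--**--*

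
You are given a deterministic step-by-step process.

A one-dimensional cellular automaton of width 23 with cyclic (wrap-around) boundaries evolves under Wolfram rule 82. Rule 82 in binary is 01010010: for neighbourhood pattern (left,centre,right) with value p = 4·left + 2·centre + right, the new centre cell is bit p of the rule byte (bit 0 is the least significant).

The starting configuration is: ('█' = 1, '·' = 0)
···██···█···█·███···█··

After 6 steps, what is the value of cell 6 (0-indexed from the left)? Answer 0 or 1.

0

k=0  ···██···█···█·███···█··
k=1  ··█·██·█·█·█····██·█·█·
k=2  ·█···█······█··█·█····█
k=3  ··█·█·█····█·██···█··█·
k=4  ·█·····█··█···██·█·██·█
k=5  ··█···█·██·█·█·█····█··
k=6  ·█·█·█···█······█··█·█·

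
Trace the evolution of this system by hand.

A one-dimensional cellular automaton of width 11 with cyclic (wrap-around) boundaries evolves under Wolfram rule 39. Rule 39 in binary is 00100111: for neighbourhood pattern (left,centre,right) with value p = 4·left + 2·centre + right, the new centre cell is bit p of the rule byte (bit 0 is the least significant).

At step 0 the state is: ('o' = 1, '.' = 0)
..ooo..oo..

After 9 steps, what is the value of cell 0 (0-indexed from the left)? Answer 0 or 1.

0

0) ..ooo..oo..
1) oo....o...o
2) ...oooo.oo.
3) ooo....o...
4) ....oooo.oo
5) .ooo....o..
6) o....oooo.o
7) ..ooo....o.
8) oo....oooo.
9) ...ooo....o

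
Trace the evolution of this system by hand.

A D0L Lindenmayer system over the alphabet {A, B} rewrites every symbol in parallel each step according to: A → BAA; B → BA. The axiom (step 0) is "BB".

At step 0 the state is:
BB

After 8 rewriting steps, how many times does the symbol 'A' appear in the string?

t=0: BB
t=1: BABA
t=2: BABAABABAA
t=3: BABAABABAABAABABAABABAABAA
t=4: BABAABABAABAABABAABABAABAABABAABAABABAABABAABAABABAABABAABAABABAABAA
t=5: BABAABABAABAABABAABABAABAABABAABAABABAABABAABAABABAABABAAB…BAABABAABABAABAABABAABABAABAABABAABAABABAABABAABAABABAABAA  (len 178)
t=6: BABAABABAABAABABAABABAABAABABAABAABABAABABAABAABABAABABAAB…BAABABAABABAABAABABAABABAABAABABAABAABABAABABAABAABABAABAA  (len 466)
t=7: BABAABABAABAABABAABABAABAABABAABAABABAABABAABAABABAABABAAB…BAABABAABABAABAABABAABABAABAABABAABAABABAABABAABAABABAABAA  (len 1220)
t=8: BABAABABAABAABABAABABAABAABABAABAABABAABABAABAABABAABABAAB…BAABABAABABAABAABABAABABAABAABABAABAABABAABABAABAABABAABAA  (len 3194)

1974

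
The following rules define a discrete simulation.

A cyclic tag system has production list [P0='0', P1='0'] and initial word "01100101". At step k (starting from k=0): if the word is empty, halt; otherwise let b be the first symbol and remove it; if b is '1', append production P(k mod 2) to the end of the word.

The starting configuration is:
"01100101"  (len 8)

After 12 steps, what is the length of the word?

gen 0: "01100101"  (len 8)
gen 1: "1100101"  (len 7)
gen 2: "1001010"  (len 7)
gen 3: "0010100"  (len 7)
gen 4: "010100"  (len 6)
gen 5: "10100"  (len 5)
gen 6: "01000"  (len 5)
gen 7: "1000"  (len 4)
gen 8: "0000"  (len 4)
gen 9: "000"  (len 3)
gen 10: "00"  (len 2)
gen 11: "0"  (len 1)
gen 12: (halted — word empty)

0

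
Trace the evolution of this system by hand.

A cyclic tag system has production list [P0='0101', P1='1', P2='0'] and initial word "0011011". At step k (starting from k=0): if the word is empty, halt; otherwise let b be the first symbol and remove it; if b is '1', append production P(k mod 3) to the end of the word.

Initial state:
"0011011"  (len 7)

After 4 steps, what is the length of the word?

t=0: "0011011"  (len 7)
t=1: "011011"  (len 6)
t=2: "11011"  (len 5)
t=3: "10110"  (len 5)
t=4: "01100101"  (len 8)

8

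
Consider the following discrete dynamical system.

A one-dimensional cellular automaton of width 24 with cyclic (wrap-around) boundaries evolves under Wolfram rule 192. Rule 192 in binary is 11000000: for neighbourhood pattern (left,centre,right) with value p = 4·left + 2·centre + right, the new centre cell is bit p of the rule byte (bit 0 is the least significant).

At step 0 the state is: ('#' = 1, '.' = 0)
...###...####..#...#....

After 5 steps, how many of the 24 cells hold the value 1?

t=0: ...###...####..#...#....
t=1: ....##....###...........
t=2: .....#.....##...........
t=3: ............#...........
t=4: ........................
t=5: ........................

0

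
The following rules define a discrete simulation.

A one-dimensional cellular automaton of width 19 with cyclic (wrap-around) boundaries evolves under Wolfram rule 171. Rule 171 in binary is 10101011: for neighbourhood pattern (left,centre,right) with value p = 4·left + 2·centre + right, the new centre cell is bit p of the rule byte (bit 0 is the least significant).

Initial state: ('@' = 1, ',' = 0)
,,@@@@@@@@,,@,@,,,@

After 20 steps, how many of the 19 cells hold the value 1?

[0] ,,@@@@@@@@,,@,@,,,@
[1] ,@@@@@@@@,,@,@,,@@,
[2] @@@@@@@@,,@,@,,@@,,
[3] @@@@@@@,,@,@,,@@,,@
[4] @@@@@@,,@,@,,@@,,@@
[5] @@@@@,,@,@,,@@,,@@@
[6] @@@@,,@,@,,@@,,@@@@
[7] @@@,,@,@,,@@,,@@@@@
[8] @@,,@,@,,@@,,@@@@@@
[9] @,,@,@,,@@,,@@@@@@@
[10] ,,@,@,,@@,,@@@@@@@@
[11] ,@,@,,@@,,@@@@@@@@,
[12] @,@,,@@,,@@@@@@@@,,
[13] ,@,,@@,,@@@@@@@@,,@
[14] @,,@@,,@@@@@@@@,,@,
[15] ,,@@,,@@@@@@@@,,@,@
[16] ,@@,,@@@@@@@@,,@,@,
[17] @@,,@@@@@@@@,,@,@,,
[18] @,,@@@@@@@@,,@,@,,@
[19] ,,@@@@@@@@,,@,@,,@@
[20] ,@@@@@@@@,,@,@,,@@,

12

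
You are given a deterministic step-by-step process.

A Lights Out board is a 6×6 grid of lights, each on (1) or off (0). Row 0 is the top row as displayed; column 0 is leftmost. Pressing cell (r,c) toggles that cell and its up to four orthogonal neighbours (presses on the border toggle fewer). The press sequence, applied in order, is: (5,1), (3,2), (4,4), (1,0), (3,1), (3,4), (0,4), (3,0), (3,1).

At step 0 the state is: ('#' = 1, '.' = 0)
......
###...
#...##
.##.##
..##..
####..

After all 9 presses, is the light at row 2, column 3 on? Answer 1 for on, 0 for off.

0

t=0: ......
###...
#...##
.##.##
..##..
####..
t=1: ......
###...
#...##
.##.##
.###..
...#..
t=2: ......
###...
#.#.##
...###
.#.#..
...#..
t=3: ......
###...
#.#.##
...#.#
.#..##
...##.
t=4: #.....
..#...
..#.##
...#.#
.#..##
...##.
t=5: #.....
..#...
.##.##
####.#
....##
...##.
t=6: #.....
..#...
.##..#
###.#.
.....#
...##.
t=7: #..###
..#.#.
.##..#
###.#.
.....#
...##.
t=8: #..###
..#.#.
###..#
..#.#.
#....#
...##.
t=9: #..###
..#.#.
#.#..#
##..#.
##...#
...##.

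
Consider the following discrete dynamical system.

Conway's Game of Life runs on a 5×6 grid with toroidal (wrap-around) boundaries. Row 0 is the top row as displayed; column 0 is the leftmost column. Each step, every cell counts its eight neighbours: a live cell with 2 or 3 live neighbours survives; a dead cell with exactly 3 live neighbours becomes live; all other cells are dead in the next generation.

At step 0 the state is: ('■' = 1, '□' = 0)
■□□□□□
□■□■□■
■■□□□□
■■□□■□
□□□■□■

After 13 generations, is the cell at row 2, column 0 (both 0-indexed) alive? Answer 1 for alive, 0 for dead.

0

0) ■□□□□□
□■□■□■
■■□□□□
■■□□■□
□□□■□■
1) ■□■□□■
□■■□□■
□□□□■□
□■■□■□
□■□□■■
2) □□■■□□
□■■■■■
■□□□■■
■■■□■□
□□□□■□
3) □■□□□■
□■□□□□
□□□□□□
■■□□■□
□□□□■■
4) □□□□■■
■□□□□□
■■□□□□
■□□□■□
□■□□■□
5) ■□□□■■
■■□□□□
■■□□□□
■□□□□□
■□□■■□
6) □□□■■□
□□□□□□
□□□□□■
■□□□□□
■■□■■□
7) □□■■■■
□□□□■□
□□□□□□
■■□□■□
■■■■■□
8) ■□□□□□
□□□□■■
□□□□□■
■□□□■□
□□□□□□
9) □□□□□■
■□□□■■
■□□□□□
□□□□□■
□□□□□■
10) □□□□□□
■□□□■□
■□□□■□
■□□□□■
■□□□■■
11) ■□□□■□
□□□□□□
■■□□■□
□■□□□□
■□□□■□
12) □□□□□□
■■□□□□
■■□□□□
□■□□□□
■■□□□□
13) □□□□□□
■■□□□□
□□■□□□
□□■□□□
■■□□□□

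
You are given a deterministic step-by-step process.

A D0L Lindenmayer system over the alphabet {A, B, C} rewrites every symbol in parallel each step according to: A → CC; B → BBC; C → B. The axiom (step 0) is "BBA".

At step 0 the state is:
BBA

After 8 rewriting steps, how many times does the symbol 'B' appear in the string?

2308

t=0: BBA
t=1: BBCBBCCC
t=2: BBCBBCBBBCBBCBBB
t=3: BBCBBCBBBCBBCBBBCBBCBBCBBBCBBCBBBCBBCBBC
t=4: BBCBBCBBBCBBCBBBCBBCBBCBBBCBBCBBBCBBCBBCBBBCBBCBBBCBBCBBBCBBCBBCBBBCBBCBBBCBBCBBCBBBCBBCBBBCBBCB
t=5: BBCBBCBBBCBBCBBBCBBCBBCBBBCBBCBBBCBBCBBCBBBCBBCBBBCBBCBBBC…BBCBBCBBBCBBCBBBCBBCBBBCBBCBBCBBBCBBCBBBCBBCBBCBBBCBBCBBBC  (len 232)
t=6: BBCBBCBBBCBBCBBBCBBCBBCBBBCBBCBBBCBBCBBCBBBCBBCBBBCBBCBBBC…BBCBBCBBBCBBCBBCBBBCBBCBBBCBBCBBBCBBCBBCBBBCBBCBBBCBBCBBCB  (len 560)
t=7: BBCBBCBBBCBBCBBBCBBCBBCBBBCBBCBBBCBBCBBCBBBCBBCBBBCBBCBBBC…BBCBBCBBBCBBCBBBCBBCBBCBBBCBBCBBBCBBCBBCBBBCBBCBBBCBBCBBBC  (len 1352)
t=8: BBCBBCBBBCBBCBBBCBBCBBCBBBCBBCBBBCBBCBBCBBBCBBCBBBCBBCBBBC…BBCBBCBBBCBBCBBBCBBCBBCBBBCBBCBBBCBBCBBCBBBCBBCBBBCBBCBBCB  (len 3264)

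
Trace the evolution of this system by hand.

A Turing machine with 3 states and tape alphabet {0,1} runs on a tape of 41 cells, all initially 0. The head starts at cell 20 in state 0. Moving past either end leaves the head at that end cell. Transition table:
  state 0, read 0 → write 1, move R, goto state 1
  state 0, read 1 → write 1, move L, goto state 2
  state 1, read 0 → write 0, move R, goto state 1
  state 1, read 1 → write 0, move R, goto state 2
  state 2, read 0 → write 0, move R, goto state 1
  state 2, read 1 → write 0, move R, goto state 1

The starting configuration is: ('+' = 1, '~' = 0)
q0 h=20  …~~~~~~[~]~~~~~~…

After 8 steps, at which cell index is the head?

[0] q0 h=20  …~~~~~~[~]~~~~~~…
[1] q1 h=21  …~~~~~+[~]~~~~~~…
[2] q1 h=22  …~~~~+~[~]~~~~~~…
[3] q1 h=23  …~~~+~~[~]~~~~~~…
[4] q1 h=24  …~~+~~~[~]~~~~~~…
[5] q1 h=25  …~+~~~~[~]~~~~~~…
[6] q1 h=26  …+~~~~~[~]~~~~~~…
[7] q1 h=27  …~~~~~~[~]~~~~~~…
[8] q1 h=28  …~~~~~~[~]~~~~~~…

28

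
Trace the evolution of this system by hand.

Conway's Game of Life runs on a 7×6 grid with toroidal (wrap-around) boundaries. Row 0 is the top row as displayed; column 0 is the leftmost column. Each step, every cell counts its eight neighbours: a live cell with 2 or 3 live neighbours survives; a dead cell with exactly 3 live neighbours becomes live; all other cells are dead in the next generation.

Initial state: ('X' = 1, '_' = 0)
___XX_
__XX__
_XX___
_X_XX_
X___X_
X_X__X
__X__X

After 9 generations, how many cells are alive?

0) ___XX_
__XX__
_XX___
_X_XX_
X___X_
X_X__X
__X__X
1) ____X_
_X__X_
_X__X_
XX_XXX
X_X_X_
X__XX_
XXX__X
2) __XXX_
___XXX
_X____
______
__X___
____X_
XXX___
3) X_____
_____X
____X_
______
______
__XX__
_XX_XX
4) XX__X_
_____X
______
______
______
_XXXX_
XXX_XX
5) __XXX_
X____X
______
______
__XX__
____X_
______
6) ___XXX
___XXX
______
______
___X__
___X__
____X_
7) ______
___X_X
____X_
______
______
___XX_
_____X
8) ____X_
____X_
____X_
______
______
____X_
____X_
9) ___XXX
___XXX
______
______
______
______
___XXX

9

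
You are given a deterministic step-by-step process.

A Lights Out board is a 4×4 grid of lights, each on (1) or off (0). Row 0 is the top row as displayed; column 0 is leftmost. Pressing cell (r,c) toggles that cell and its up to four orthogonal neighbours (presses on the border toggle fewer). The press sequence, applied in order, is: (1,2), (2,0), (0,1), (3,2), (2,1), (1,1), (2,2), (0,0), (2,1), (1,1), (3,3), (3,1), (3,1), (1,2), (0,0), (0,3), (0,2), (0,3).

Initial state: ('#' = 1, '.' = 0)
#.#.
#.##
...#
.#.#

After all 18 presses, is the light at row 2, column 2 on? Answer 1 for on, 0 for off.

0

0) #.#.
#.##
...#
.#.#
1) #...
##..
..##
.#.#
2) #...
.#..
####
##.#
3) .##.
....
####
##.#
4) .##.
....
##.#
#.#.
5) .##.
.#..
..##
###.
6) ..#.
#.#.
.###
###.
7) ..#.
#...
....
##..
8) ###.
....
....
##..
9) ###.
.#..
###.
#...
10) #.#.
#.#.
#.#.
#...
11) #.#.
#.#.
#.##
#.##
12) #.#.
#.#.
####
.#.#
13) #.#.
#.#.
#.##
#.##
14) #...
##.#
#..#
#.##
15) .#..
.#.#
#..#
#.##
16) .###
.#..
#..#
#.##
17) ....
.##.
#..#
#.##
18) ..##
.###
#..#
#.##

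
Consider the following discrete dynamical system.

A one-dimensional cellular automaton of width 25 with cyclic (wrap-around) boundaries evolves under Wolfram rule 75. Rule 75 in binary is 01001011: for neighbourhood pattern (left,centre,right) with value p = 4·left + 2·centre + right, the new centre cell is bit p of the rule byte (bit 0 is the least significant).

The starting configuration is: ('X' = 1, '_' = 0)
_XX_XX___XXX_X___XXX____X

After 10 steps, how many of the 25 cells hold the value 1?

k=0  _XX_XX___XXX_X___XXX____X
k=1  _XX_XX_XXX_X___XXX_X_XXX_
k=2  XXX_XX_X_X___XXX_X___X_X_
k=3  X_X_XX_____XXX_X___XX____
k=4  ____XX_XXXXX_X___XXXX_XXX
k=5  _XXXXX_X___X___XXX__X_X_X
k=6  _X___X___XX__XXX_X_X_____
k=7  X__XX__XXXX_XX_X_____XXXX
k=8  X_XXX_XX__X_XX___XXXXX___
k=9  __X_X_XX_X__XX_XXX___X_XX
k=10  _X____XX___XXX_X_X_XX__XX

12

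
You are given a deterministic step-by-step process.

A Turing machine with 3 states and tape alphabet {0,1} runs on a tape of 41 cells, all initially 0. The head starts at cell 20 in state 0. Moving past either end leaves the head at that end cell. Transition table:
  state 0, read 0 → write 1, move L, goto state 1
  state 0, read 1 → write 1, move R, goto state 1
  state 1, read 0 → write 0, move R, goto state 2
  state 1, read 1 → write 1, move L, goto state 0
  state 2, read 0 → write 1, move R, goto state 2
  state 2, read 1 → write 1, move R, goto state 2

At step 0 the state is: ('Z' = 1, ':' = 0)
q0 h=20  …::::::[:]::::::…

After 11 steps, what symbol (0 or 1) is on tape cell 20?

1

t=0: q0 h=20  …::::::[:]::::::…
t=1: q1 h=19  …::::::[:]Z:::::…
t=2: q2 h=20  …::::::[Z]::::::…
t=3: q2 h=21  …:::::Z[:]::::::…
t=4: q2 h=22  …::::ZZ[:]::::::…
t=5: q2 h=23  …:::ZZZ[:]::::::…
t=6: q2 h=24  …::ZZZZ[:]::::::…
t=7: q2 h=25  …:ZZZZZ[:]::::::…
t=8: q2 h=26  …ZZZZZZ[:]::::::…
t=9: q2 h=27  …ZZZZZZ[:]::::::…
t=10: q2 h=28  …ZZZZZZ[:]::::::…
t=11: q2 h=29  …ZZZZZZ[:]::::::…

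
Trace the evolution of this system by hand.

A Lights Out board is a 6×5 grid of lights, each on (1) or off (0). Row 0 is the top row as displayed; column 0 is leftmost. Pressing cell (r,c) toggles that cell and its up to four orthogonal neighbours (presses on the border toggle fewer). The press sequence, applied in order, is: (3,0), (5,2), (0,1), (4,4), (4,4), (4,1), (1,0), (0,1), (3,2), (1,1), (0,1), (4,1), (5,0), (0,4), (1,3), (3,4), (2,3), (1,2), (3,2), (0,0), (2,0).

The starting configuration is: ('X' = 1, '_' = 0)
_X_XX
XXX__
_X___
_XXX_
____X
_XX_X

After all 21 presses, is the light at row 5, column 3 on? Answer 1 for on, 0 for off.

1

gen 0: _X_XX
XXX__
_X___
_XXX_
____X
_XX_X
gen 1: _X_XX
XXX__
XX___
X_XX_
X___X
_XX_X
gen 2: _X_XX
XXX__
XX___
X_XX_
X_X_X
___XX
gen 3: X_XXX
X_X__
XX___
X_XX_
X_X_X
___XX
gen 4: X_XXX
X_X__
XX___
X_XXX
X_XX_
___X_
gen 5: X_XXX
X_X__
XX___
X_XX_
X_X_X
___XX
gen 6: X_XXX
X_X__
XX___
XXXX_
_X__X
_X_XX
gen 7: __XXX
_XX__
_X___
XXXX_
_X__X
_X_XX
gen 8: XX_XX
__X__
_X___
XXXX_
_X__X
_X_XX
gen 9: XX_XX
__X__
_XX__
X____
_XX_X
_X_XX
gen 10: X__XX
XX___
__X__
X____
_XX_X
_X_XX
gen 11: _XXXX
X____
__X__
X____
_XX_X
_X_XX
gen 12: _XXXX
X____
__X__
XX___
X___X
___XX
gen 13: _XXXX
X____
__X__
XX___
____X
XX_XX
gen 14: _XX__
X___X
__X__
XX___
____X
XX_XX
gen 15: _XXX_
X_XX_
__XX_
XX___
____X
XX_XX
gen 16: _XXX_
X_XX_
__XXX
XX_XX
_____
XX_XX
gen 17: _XXX_
X_X__
_____
XX__X
_____
XX_XX
gen 18: _X_X_
XX_X_
__X__
XX__X
_____
XX_XX
gen 19: _X_X_
XX_X_
_____
X_XXX
__X__
XX_XX
gen 20: X__X_
_X_X_
_____
X_XXX
__X__
XX_XX
gen 21: X__X_
XX_X_
XX___
__XXX
__X__
XX_XX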